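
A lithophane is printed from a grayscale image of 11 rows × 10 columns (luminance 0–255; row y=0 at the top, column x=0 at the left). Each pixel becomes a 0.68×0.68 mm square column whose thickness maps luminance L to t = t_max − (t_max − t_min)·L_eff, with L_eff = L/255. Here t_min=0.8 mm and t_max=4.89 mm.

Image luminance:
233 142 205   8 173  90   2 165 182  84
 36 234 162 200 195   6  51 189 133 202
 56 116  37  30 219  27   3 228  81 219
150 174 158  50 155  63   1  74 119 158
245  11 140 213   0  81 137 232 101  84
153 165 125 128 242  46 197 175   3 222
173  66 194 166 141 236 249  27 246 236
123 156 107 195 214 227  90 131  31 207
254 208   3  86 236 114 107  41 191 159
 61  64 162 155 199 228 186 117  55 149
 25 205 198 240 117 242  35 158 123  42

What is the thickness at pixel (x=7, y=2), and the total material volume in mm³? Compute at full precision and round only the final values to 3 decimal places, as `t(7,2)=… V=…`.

t(7,2)=1.233 V=138.330

span = t_max - t_min = 4.89 - 0.8 = 4.090
L(7,2) = 228, L_eff = 228/255 = 0.894118
t(7,2) = 4.89 - 4.090·0.894118 = 1.233
Σt over all 11·10 pixels = 1525697/5100 ≈ 299.1562745
V = pitch²·Σt = 0.68²·1525697/5100 = 138.330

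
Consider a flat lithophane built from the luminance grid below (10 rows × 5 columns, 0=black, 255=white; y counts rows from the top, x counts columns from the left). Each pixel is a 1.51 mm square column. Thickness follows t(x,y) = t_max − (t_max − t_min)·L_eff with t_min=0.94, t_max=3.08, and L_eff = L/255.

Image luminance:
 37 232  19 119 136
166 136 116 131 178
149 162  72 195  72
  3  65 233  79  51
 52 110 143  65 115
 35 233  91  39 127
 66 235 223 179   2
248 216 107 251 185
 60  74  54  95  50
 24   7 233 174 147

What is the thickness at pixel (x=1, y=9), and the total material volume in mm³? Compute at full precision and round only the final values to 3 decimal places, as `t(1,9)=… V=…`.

t(1,9)=3.021 V=236.498

span = t_max - t_min = 3.08 - 0.94 = 2.140
L(1,9) = 7, L_eff = 7/255 = 0.027451
t(1,9) = 3.08 - 2.140·0.027451 = 3.021
Σt over all 10·5 pixels = 440821/4250 ≈ 103.7225882
V = pitch²·Σt = 1.51²·440821/4250 = 236.498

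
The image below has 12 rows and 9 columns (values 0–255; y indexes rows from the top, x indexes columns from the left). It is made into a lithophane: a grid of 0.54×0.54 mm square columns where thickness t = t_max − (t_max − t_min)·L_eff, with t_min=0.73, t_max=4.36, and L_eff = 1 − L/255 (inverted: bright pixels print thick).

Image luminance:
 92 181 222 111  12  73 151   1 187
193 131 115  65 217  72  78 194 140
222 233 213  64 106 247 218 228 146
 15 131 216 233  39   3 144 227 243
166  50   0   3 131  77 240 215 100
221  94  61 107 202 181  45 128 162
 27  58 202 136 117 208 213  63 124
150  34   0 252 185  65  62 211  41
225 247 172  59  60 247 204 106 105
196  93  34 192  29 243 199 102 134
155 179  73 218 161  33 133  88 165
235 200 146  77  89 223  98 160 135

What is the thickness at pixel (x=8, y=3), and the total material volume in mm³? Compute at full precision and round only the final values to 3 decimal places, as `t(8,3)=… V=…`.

t(8,3)=4.189 V=84.047

span = t_max - t_min = 4.36 - 0.73 = 3.630
L(8,3) = 243, L_eff = 1 - 243/255 = 0.047059 (inverted)
t(8,3) = 4.36 - 3.630·0.047059 = 4.189
Σt over all 12·9 pixels = 2449929/8500 ≈ 288.2269412
V = pitch²·Σt = 0.54²·2449929/8500 = 84.047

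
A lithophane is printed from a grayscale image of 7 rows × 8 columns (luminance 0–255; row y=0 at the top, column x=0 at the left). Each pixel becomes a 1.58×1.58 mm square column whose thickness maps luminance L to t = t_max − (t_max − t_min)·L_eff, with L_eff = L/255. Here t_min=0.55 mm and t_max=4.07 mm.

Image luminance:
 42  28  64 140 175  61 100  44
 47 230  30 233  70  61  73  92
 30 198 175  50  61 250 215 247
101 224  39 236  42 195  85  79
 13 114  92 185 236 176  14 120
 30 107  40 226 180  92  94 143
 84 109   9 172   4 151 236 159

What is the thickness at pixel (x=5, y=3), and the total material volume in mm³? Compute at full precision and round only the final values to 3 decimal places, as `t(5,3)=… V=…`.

t(5,3)=1.378 V=344.885

span = t_max - t_min = 4.07 - 0.55 = 3.520
L(5,3) = 195, L_eff = 195/255 = 0.764706
t(5,3) = 4.07 - 3.520·0.764706 = 1.378
Σt over all 7·8 pixels = 880726/6375 ≈ 138.1530980
V = pitch²·Σt = 1.58²·880726/6375 = 344.885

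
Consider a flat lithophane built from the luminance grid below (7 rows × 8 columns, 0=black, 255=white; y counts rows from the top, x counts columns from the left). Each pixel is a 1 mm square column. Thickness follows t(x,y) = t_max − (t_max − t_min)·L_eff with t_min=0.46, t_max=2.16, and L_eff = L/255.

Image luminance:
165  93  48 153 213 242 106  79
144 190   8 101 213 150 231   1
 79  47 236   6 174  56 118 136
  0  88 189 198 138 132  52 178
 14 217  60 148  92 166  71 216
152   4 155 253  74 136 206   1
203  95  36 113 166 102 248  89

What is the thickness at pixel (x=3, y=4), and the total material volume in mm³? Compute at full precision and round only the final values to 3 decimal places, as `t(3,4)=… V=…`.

t(3,4)=1.173 V=74.420

span = t_max - t_min = 2.16 - 0.46 = 1.700
L(3,4) = 148, L_eff = 148/255 = 0.580392
t(3,4) = 2.16 - 1.700·0.580392 = 1.173
Σt over all 7·8 pixels = 74.42
V = pitch²·Σt = 1²·74.42 = 74.420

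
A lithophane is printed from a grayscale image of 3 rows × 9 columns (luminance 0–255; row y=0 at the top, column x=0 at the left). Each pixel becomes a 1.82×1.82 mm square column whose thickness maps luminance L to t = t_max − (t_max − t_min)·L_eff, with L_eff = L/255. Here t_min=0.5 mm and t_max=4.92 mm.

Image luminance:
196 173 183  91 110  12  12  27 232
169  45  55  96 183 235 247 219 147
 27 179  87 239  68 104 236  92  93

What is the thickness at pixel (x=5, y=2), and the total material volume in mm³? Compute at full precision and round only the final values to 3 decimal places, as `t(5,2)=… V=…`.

t(5,2)=3.117 V=235.794

span = t_max - t_min = 4.92 - 0.5 = 4.420
L(5,2) = 104, L_eff = 104/255 = 0.407843
t(5,2) = 4.92 - 4.420·0.407843 = 3.117
Σt over all 3·9 pixels = 53389/750 ≈ 71.1853333
V = pitch²·Σt = 1.82²·53389/750 = 235.794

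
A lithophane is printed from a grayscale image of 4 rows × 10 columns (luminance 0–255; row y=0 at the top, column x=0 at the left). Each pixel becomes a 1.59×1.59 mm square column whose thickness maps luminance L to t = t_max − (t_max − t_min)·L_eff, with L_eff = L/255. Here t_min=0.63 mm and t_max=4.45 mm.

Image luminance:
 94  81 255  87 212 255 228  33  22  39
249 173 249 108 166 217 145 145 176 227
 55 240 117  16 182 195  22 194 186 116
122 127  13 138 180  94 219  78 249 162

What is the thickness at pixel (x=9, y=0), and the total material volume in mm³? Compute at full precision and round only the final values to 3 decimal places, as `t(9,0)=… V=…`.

span = t_max - t_min = 4.45 - 0.63 = 3.820
L(9,0) = 39, L_eff = 39/255 = 0.152941
t(9,0) = 4.45 - 3.820·0.152941 = 3.866
Σt over all 4·10 pixels = 574547/6375 ≈ 90.1250196
V = pitch²·Σt = 1.59²·574547/6375 = 227.845

t(9,0)=3.866 V=227.845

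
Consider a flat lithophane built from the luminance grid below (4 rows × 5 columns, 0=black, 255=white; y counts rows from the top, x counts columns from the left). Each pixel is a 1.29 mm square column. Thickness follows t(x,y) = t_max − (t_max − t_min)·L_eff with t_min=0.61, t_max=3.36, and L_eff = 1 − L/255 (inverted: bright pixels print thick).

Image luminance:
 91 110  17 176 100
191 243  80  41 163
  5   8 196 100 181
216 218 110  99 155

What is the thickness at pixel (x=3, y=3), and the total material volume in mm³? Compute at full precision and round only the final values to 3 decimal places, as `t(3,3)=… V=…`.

t(3,3)=1.678 V=65.167

span = t_max - t_min = 3.36 - 0.61 = 2.750
L(3,3) = 99, L_eff = 1 - 99/255 = 0.611765 (inverted)
t(3,3) = 3.36 - 2.750·0.611765 = 1.678
Σt over all 4·5 pixels = 9986/255 ≈ 39.1607843
V = pitch²·Σt = 1.29²·9986/255 = 65.167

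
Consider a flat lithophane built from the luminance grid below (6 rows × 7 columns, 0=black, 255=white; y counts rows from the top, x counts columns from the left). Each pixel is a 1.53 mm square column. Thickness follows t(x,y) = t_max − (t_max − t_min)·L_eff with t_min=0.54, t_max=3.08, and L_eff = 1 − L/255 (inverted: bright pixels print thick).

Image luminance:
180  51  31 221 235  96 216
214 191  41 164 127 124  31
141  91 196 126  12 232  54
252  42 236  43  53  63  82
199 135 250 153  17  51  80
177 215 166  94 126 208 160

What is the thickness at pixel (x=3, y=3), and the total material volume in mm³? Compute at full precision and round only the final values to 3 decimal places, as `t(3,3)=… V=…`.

span = t_max - t_min = 3.08 - 0.54 = 2.540
L(3,3) = 43, L_eff = 1 - 43/255 = 0.831373 (inverted)
t(3,3) = 3.08 - 2.540·0.831373 = 0.968
Σt over all 6·7 pixels = 29333/375 ≈ 78.2213333
V = pitch²·Σt = 1.53²·29333/375 = 183.108

t(3,3)=0.968 V=183.108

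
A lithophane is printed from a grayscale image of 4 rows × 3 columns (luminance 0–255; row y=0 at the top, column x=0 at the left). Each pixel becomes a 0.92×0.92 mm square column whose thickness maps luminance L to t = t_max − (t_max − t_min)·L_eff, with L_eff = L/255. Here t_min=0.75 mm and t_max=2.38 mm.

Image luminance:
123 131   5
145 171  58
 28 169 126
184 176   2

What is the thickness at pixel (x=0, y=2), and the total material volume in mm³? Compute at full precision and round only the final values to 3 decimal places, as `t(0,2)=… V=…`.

t(0,2)=2.201 V=17.042

span = t_max - t_min = 2.38 - 0.75 = 1.630
L(0,2) = 28, L_eff = 28/255 = 0.109804
t(0,2) = 2.38 - 1.630·0.109804 = 2.201
Σt over all 4·3 pixels = 256723/12750 ≈ 20.1351373
V = pitch²·Σt = 0.92²·256723/12750 = 17.042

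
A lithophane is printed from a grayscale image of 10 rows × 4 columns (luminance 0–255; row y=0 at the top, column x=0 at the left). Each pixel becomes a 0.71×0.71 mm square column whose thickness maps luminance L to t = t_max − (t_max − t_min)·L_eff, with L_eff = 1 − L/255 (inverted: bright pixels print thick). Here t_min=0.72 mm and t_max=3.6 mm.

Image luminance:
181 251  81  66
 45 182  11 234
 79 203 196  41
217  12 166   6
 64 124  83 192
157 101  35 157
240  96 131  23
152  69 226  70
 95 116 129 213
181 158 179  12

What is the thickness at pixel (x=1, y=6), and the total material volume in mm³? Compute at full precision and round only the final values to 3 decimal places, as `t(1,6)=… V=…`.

span = t_max - t_min = 3.6 - 0.72 = 2.880
L(1,6) = 96, L_eff = 1 - 96/255 = 0.623529 (inverted)
t(1,6) = 3.6 - 2.880·0.623529 = 1.804
Σt over all 10·4 pixels = 180576/2125 ≈ 84.9769412
V = pitch²·Σt = 0.71²·180576/2125 = 42.837

t(1,6)=1.804 V=42.837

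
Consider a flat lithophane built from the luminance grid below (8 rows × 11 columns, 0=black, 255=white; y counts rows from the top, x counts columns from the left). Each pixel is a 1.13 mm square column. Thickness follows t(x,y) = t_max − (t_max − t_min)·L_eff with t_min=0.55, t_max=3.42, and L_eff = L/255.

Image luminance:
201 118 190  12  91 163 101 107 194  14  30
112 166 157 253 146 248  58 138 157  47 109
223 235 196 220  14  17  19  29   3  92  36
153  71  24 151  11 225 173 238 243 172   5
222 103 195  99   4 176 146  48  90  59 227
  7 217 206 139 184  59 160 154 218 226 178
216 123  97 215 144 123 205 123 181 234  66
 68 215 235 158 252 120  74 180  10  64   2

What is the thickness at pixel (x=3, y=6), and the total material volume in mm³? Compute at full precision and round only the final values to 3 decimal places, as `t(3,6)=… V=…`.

span = t_max - t_min = 3.42 - 0.55 = 2.870
L(3,6) = 215, L_eff = 215/255 = 0.843137
t(3,6) = 3.42 - 2.870·0.843137 = 1.000
Σt over all 8·11 pixels = 1087468/6375 ≈ 170.5832157
V = pitch²·Σt = 1.13²·1087468/6375 = 217.818

t(3,6)=1.000 V=217.818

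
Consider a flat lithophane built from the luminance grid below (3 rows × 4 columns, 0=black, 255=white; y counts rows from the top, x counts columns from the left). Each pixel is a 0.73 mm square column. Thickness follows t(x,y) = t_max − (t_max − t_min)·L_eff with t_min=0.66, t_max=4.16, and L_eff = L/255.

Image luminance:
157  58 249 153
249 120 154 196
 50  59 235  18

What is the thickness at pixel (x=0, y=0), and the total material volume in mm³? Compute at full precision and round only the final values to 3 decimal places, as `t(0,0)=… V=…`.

span = t_max - t_min = 4.16 - 0.66 = 3.500
L(0,0) = 157, L_eff = 157/255 = 0.615686
t(0,0) = 4.16 - 3.500·0.615686 = 2.005
Σt over all 3·4 pixels = 11311/425 ≈ 26.6141176
V = pitch²·Σt = 0.73²·11311/425 = 14.183

t(0,0)=2.005 V=14.183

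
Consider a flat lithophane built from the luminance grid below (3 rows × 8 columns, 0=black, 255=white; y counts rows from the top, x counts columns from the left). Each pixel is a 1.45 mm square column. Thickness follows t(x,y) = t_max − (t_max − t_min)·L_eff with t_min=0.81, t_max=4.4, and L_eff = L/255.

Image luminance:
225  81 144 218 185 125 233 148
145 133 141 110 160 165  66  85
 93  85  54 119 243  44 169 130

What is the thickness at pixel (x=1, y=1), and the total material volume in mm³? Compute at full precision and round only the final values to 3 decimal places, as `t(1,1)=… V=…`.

t(1,1)=2.528 V=124.315

span = t_max - t_min = 4.4 - 0.81 = 3.590
L(1,1) = 133, L_eff = 133/255 = 0.521569
t(1,1) = 4.4 - 3.590·0.521569 = 2.528
Σt over all 3·8 pixels = 1507741/25500 ≈ 59.1270980
V = pitch²·Σt = 1.45²·1507741/25500 = 124.315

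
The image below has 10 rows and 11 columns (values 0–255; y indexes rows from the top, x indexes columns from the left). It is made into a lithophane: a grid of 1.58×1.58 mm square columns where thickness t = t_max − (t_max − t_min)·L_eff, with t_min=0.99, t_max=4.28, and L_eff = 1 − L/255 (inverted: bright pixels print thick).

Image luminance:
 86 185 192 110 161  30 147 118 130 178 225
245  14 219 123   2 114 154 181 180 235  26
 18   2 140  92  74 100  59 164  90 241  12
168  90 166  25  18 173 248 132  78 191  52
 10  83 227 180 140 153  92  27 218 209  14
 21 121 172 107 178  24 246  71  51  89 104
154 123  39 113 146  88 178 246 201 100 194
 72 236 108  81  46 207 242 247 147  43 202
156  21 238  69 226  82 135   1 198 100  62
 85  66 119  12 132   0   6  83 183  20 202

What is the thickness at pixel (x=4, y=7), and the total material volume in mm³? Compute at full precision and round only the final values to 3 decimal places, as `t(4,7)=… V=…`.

span = t_max - t_min = 4.28 - 0.99 = 3.290
L(4,7) = 46, L_eff = 1 - 46/255 = 0.819608 (inverted)
t(4,7) = 4.28 - 3.290·0.819608 = 1.583
Σt over all 10·11 pixels = 1790959/6375 ≈ 280.9347451
V = pitch²·Σt = 1.58²·1790959/6375 = 701.325

t(4,7)=1.583 V=701.325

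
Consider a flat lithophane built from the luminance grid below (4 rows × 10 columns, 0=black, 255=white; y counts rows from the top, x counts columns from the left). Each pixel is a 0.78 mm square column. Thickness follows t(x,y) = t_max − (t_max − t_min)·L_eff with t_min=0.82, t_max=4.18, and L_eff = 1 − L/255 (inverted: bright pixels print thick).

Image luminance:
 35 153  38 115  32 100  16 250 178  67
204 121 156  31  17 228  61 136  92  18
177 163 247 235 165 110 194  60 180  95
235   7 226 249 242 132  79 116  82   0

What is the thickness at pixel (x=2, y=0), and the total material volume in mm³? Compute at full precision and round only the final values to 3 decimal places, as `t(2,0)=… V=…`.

span = t_max - t_min = 4.18 - 0.82 = 3.360
L(2,0) = 38, L_eff = 1 - 38/255 = 0.850980 (inverted)
t(2,0) = 4.18 - 3.360·0.850980 = 1.321
Σt over all 4·10 pixels = 210876/2125 ≈ 99.2357647
V = pitch²·Σt = 0.78²·210876/2125 = 60.375

t(2,0)=1.321 V=60.375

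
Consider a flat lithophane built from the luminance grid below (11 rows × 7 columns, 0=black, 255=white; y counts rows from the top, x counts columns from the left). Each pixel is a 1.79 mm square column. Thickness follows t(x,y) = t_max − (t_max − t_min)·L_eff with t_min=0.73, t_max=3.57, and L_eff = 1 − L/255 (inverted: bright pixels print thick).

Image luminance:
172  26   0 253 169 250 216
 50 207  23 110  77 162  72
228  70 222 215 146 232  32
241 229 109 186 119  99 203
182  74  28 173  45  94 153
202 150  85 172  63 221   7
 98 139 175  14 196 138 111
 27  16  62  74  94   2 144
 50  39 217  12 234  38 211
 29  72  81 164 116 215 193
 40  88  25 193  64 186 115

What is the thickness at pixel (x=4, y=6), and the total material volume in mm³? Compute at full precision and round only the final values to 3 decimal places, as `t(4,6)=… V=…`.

t(4,6)=2.913 V=516.932

span = t_max - t_min = 3.57 - 0.73 = 2.840
L(4,6) = 196, L_eff = 1 - 196/255 = 0.231373 (inverted)
t(4,6) = 3.57 - 2.840·0.231373 = 2.913
Σt over all 11·7 pixels = 4114031/25500 ≈ 161.3345490
V = pitch²·Σt = 1.79²·4114031/25500 = 516.932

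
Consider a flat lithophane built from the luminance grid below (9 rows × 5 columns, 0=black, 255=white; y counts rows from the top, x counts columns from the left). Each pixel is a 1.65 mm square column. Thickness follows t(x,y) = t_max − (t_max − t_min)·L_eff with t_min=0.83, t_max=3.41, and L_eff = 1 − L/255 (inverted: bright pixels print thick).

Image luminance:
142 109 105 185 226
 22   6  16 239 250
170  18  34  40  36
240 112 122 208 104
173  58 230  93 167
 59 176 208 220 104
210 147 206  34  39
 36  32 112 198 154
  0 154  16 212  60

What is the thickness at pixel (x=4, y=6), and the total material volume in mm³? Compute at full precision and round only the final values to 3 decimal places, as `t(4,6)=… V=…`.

span = t_max - t_min = 3.41 - 0.83 = 2.580
L(4,6) = 39, L_eff = 1 - 39/255 = 0.847059 (inverted)
t(4,6) = 3.41 - 2.580·0.847059 = 1.225
Σt over all 9·5 pixels = 788927/8500 ≈ 92.8149412
V = pitch²·Σt = 1.65²·788927/8500 = 252.689

t(4,6)=1.225 V=252.689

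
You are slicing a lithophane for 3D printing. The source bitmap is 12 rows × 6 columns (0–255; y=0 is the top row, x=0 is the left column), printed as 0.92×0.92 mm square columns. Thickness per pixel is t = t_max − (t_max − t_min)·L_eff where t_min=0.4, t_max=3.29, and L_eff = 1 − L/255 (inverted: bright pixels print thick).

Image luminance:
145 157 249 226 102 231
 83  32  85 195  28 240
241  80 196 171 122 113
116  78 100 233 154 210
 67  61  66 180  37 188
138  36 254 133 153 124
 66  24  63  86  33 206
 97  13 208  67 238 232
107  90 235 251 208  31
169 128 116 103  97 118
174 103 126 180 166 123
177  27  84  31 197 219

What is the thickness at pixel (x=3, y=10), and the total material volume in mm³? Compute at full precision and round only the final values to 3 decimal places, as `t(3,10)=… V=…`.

span = t_max - t_min = 3.29 - 0.4 = 2.890
L(3,10) = 180, L_eff = 1 - 180/255 = 0.294118 (inverted)
t(3,10) = 3.29 - 2.890·0.294118 = 2.440
Σt over all 12·6 pixels = 206689/1500 ≈ 137.7926667
V = pitch²·Σt = 0.92²·206689/1500 = 116.628

t(3,10)=2.440 V=116.628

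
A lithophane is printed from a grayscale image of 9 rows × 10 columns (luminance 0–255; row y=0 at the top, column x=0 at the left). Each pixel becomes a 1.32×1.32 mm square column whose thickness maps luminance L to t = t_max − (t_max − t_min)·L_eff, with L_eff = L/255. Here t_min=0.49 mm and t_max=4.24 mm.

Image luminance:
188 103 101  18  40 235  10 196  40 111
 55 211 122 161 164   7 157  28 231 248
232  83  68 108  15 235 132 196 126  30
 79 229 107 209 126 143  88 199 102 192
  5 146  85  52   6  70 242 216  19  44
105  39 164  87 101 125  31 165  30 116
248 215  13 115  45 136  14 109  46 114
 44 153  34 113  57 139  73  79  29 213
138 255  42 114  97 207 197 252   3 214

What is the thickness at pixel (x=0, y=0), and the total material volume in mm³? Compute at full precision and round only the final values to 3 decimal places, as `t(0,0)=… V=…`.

span = t_max - t_min = 4.24 - 0.49 = 3.750
L(0,0) = 188, L_eff = 188/255 = 0.737255
t(0,0) = 4.24 - 3.750·0.737255 = 1.475
Σt over all 9·10 pixels = 77339/340 ≈ 227.4676471
V = pitch²·Σt = 1.32²·77339/340 = 396.340

t(0,0)=1.475 V=396.340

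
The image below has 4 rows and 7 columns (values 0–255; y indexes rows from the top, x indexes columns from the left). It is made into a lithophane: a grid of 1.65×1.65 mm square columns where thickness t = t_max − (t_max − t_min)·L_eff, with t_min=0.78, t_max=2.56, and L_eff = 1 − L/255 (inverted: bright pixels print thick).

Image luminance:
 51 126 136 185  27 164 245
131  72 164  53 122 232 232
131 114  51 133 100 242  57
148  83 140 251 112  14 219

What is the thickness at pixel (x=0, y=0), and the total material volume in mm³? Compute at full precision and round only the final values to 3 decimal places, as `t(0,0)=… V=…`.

span = t_max - t_min = 2.56 - 0.78 = 1.780
L(0,0) = 51, L_eff = 1 - 51/255 = 0.800000 (inverted)
t(0,0) = 2.56 - 1.780·0.800000 = 1.136
Σt over all 4·7 pixels = 1629/34 ≈ 47.9117647
V = pitch²·Σt = 1.65²·1629/34 = 130.440

t(0,0)=1.136 V=130.440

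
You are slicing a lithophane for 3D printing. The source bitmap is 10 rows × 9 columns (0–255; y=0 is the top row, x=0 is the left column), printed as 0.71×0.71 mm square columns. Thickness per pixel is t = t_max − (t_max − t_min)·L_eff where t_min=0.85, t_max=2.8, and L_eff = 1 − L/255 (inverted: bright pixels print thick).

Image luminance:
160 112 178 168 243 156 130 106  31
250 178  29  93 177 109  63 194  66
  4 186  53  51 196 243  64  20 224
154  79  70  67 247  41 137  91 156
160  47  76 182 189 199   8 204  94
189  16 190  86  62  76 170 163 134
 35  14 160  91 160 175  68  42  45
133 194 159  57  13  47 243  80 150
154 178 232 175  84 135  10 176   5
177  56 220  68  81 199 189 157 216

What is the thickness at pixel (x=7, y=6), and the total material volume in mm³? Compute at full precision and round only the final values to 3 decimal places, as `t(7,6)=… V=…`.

span = t_max - t_min = 2.8 - 0.85 = 1.950
L(7,6) = 42, L_eff = 1 - 42/255 = 0.835294 (inverted)
t(7,6) = 2.8 - 1.950·0.835294 = 1.171
Σt over all 10·9 pixels = 274987/1700 ≈ 161.7570588
V = pitch²·Σt = 0.71²·274987/1700 = 81.542

t(7,6)=1.171 V=81.542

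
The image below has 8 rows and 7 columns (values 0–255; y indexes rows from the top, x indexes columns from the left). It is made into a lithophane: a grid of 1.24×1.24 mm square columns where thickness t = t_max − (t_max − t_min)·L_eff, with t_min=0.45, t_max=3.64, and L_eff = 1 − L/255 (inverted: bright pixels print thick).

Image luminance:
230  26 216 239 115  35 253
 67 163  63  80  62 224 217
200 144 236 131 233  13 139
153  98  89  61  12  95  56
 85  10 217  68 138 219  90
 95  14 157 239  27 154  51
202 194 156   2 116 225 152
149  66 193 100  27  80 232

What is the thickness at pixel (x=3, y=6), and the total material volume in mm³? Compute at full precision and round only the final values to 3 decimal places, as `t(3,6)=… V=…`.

t(3,6)=0.475 V=175.470

span = t_max - t_min = 3.64 - 0.45 = 3.190
L(3,6) = 2, L_eff = 1 - 2/255 = 0.992157 (inverted)
t(3,6) = 3.64 - 3.190·0.992157 = 0.475
Σt over all 8·7 pixels = 727513/6375 ≈ 114.1196863
V = pitch²·Σt = 1.24²·727513/6375 = 175.470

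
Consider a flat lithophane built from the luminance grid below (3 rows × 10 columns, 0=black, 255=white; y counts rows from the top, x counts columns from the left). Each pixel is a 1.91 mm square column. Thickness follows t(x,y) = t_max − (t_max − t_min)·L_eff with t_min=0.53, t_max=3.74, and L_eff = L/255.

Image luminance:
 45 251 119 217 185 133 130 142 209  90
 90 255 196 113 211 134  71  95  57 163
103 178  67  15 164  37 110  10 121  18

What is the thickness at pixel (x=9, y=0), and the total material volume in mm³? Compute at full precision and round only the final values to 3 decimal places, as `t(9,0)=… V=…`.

span = t_max - t_min = 3.74 - 0.53 = 3.210
L(9,0) = 90, L_eff = 90/255 = 0.352941
t(9,0) = 3.74 - 3.210·0.352941 = 2.607
Σt over all 3·10 pixels = 554697/8500 ≈ 65.2584706
V = pitch²·Σt = 1.91²·554697/8500 = 238.069

t(9,0)=2.607 V=238.069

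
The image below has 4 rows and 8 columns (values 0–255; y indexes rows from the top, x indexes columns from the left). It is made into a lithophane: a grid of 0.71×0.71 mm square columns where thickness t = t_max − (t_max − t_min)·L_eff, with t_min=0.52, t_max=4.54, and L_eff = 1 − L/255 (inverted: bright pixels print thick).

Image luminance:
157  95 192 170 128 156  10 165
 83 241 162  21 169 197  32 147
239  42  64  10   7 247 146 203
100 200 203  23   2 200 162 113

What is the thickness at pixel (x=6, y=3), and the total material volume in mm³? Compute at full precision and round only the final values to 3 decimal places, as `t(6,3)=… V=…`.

t(6,3)=3.074 V=40.860

span = t_max - t_min = 4.54 - 0.52 = 4.020
L(6,3) = 162, L_eff = 1 - 162/255 = 0.364706 (inverted)
t(6,3) = 4.54 - 4.020·0.364706 = 3.074
Σt over all 4·8 pixels = 172241/2125 ≈ 81.0545882
V = pitch²·Σt = 0.71²·172241/2125 = 40.860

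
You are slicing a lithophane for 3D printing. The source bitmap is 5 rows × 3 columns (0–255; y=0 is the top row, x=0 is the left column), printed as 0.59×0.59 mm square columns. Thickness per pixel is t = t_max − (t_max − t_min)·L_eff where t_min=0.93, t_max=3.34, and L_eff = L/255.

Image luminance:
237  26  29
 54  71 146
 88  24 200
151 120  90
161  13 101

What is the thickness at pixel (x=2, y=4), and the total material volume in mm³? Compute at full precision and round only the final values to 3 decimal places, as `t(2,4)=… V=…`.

span = t_max - t_min = 3.34 - 0.93 = 2.410
L(2,4) = 101, L_eff = 101/255 = 0.396078
t(2,4) = 3.34 - 2.410·0.396078 = 2.385
Σt over all 5·3 pixels = 913399/25500 ≈ 35.8195686
V = pitch²·Σt = 0.59²·913399/25500 = 12.469

t(2,4)=2.385 V=12.469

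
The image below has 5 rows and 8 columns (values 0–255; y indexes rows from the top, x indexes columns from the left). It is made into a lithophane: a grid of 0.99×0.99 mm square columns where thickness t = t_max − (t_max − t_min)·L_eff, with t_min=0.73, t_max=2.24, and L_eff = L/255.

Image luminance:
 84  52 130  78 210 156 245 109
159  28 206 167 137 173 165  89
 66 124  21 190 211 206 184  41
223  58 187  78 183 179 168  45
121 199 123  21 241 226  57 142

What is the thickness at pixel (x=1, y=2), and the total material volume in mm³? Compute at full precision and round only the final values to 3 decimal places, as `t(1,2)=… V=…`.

t(1,2)=1.506 V=56.001

span = t_max - t_min = 2.24 - 0.73 = 1.510
L(1,2) = 124, L_eff = 124/255 = 0.486275
t(1,2) = 2.24 - 1.510·0.486275 = 1.506
Σt over all 5·8 pixels = 728509/12750 ≈ 57.1379608
V = pitch²·Σt = 0.99²·728509/12750 = 56.001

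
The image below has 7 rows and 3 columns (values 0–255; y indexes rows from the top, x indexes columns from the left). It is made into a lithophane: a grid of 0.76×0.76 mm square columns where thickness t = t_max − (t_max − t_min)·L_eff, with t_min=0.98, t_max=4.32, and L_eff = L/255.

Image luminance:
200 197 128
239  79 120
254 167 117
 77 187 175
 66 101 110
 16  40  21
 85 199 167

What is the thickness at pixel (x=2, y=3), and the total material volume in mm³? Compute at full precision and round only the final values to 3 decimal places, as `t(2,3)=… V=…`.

t(2,3)=2.028 V=31.633

span = t_max - t_min = 4.32 - 0.98 = 3.340
L(2,3) = 175, L_eff = 175/255 = 0.686275
t(2,3) = 4.32 - 3.340·0.686275 = 2.028
Σt over all 7·3 pixels = 46551/850 ≈ 54.7658824
V = pitch²·Σt = 0.76²·46551/850 = 31.633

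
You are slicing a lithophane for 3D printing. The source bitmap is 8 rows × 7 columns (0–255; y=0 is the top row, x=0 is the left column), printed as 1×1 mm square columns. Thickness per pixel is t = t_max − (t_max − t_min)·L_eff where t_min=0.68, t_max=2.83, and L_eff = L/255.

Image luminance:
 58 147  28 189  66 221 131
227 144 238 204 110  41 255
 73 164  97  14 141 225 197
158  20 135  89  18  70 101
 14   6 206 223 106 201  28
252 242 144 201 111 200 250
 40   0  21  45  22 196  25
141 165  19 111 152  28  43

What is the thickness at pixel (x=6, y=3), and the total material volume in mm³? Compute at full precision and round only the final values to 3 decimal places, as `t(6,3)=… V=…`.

span = t_max - t_min = 2.83 - 0.68 = 2.150
L(6,3) = 101, L_eff = 101/255 = 0.396078
t(6,3) = 2.83 - 2.150·0.396078 = 1.978
Σt over all 8·7 pixels = 172623/1700 ≈ 101.5429412
V = pitch²·Σt = 1²·172623/1700 = 101.543

t(6,3)=1.978 V=101.543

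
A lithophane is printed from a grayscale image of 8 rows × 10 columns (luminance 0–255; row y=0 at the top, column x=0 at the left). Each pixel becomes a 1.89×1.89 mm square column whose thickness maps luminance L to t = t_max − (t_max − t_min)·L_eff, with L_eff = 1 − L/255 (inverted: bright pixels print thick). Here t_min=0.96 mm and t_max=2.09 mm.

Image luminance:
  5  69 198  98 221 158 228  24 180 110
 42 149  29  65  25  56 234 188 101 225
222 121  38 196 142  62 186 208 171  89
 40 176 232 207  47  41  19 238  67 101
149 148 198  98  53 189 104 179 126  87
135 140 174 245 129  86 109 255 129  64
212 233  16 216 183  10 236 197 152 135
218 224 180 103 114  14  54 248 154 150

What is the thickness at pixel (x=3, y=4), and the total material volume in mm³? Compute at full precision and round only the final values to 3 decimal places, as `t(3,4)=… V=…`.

span = t_max - t_min = 2.09 - 0.96 = 1.130
L(3,4) = 98, L_eff = 1 - 98/255 = 0.615686 (inverted)
t(3,4) = 2.09 - 1.130·0.615686 = 1.394
Σt over all 8·10 pixels = 530817/4250 ≈ 124.8981176
V = pitch²·Σt = 1.89²·530817/4250 = 446.149

t(3,4)=1.394 V=446.149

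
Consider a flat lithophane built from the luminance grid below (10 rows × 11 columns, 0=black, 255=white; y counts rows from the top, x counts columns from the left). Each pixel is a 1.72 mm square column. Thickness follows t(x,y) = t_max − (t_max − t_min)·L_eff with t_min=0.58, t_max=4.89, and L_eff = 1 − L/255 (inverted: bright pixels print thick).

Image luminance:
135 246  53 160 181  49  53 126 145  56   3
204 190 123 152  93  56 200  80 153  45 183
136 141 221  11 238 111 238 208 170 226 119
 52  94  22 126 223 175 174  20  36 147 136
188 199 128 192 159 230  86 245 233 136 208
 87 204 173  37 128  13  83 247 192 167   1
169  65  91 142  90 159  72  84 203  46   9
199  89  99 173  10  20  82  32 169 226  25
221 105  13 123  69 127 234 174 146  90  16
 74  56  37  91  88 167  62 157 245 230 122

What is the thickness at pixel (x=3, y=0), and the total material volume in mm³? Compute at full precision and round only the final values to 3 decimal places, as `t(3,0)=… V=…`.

span = t_max - t_min = 4.89 - 0.58 = 4.310
L(3,0) = 160, L_eff = 1 - 160/255 = 0.372549 (inverted)
t(3,0) = 4.89 - 4.310·0.372549 = 3.284
Σt over all 10·11 pixels = 2546019/8500 ≈ 299.5316471
V = pitch²·Σt = 1.72²·2546019/8500 = 886.134

t(3,0)=3.284 V=886.134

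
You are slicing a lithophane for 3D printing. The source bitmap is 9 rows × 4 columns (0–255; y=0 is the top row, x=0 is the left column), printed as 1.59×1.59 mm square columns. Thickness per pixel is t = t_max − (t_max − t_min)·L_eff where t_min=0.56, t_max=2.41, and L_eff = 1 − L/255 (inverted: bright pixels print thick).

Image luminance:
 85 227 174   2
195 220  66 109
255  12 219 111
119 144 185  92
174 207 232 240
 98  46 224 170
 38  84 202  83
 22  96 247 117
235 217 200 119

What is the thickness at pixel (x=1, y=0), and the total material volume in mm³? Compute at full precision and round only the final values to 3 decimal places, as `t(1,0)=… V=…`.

t(1,0)=2.207 V=147.551

span = t_max - t_min = 2.41 - 0.56 = 1.850
L(1,0) = 227, L_eff = 1 - 227/255 = 0.109804 (inverted)
t(1,0) = 2.41 - 1.850·0.109804 = 2.207
Σt over all 9·4 pixels = 148829/2550 ≈ 58.3643137
V = pitch²·Σt = 1.59²·148829/2550 = 147.551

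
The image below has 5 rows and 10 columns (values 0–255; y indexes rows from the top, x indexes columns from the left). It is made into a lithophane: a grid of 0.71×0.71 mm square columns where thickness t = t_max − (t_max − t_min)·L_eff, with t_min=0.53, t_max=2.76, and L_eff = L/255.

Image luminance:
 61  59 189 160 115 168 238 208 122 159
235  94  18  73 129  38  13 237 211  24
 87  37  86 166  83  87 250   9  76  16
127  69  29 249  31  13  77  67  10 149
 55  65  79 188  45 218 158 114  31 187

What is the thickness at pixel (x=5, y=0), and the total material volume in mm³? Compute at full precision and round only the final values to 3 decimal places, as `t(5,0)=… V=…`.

span = t_max - t_min = 2.76 - 0.53 = 2.230
L(5,0) = 168, L_eff = 168/255 = 0.658824
t(5,0) = 2.76 - 2.230·0.658824 = 1.291
Σt over all 5·10 pixels = 770931/8500 ≈ 90.6977647
V = pitch²·Σt = 0.71²·770931/8500 = 45.721

t(5,0)=1.291 V=45.721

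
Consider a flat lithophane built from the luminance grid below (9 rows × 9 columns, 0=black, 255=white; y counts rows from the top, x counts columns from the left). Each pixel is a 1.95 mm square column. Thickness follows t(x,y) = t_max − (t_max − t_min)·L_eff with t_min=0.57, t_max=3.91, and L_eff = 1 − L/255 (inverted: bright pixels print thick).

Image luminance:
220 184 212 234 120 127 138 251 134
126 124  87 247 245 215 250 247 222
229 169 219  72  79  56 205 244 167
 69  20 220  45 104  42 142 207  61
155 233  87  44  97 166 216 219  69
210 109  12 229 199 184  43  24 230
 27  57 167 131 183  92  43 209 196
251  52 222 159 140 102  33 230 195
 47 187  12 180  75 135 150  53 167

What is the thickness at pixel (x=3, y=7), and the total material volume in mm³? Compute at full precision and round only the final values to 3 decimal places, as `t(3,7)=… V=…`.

span = t_max - t_min = 3.91 - 0.57 = 3.340
L(3,7) = 159, L_eff = 1 - 159/255 = 0.376471 (inverted)
t(3,7) = 3.91 - 3.340·0.376471 = 2.653
Σt over all 9·9 pixels = 1701057/8500 ≈ 200.1243529
V = pitch²·Σt = 1.95²·1701057/8500 = 760.973

t(3,7)=2.653 V=760.973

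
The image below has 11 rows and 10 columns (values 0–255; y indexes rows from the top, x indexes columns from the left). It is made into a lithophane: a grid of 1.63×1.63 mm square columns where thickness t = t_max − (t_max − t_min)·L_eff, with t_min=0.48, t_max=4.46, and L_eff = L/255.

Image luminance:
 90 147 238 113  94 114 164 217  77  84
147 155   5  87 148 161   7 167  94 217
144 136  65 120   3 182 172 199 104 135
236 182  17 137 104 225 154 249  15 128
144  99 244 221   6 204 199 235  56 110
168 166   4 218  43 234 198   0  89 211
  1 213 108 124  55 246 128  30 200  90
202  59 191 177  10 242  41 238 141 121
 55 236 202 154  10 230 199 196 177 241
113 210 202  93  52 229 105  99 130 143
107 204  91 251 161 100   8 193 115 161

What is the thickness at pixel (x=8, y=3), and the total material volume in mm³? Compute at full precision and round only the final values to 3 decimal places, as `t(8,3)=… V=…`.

span = t_max - t_min = 4.46 - 0.48 = 3.980
L(8,3) = 15, L_eff = 15/255 = 0.058824
t(8,3) = 4.46 - 3.980·0.058824 = 4.226
Σt over all 11·10 pixels = 1618558/6375 ≈ 253.8914510
V = pitch²·Σt = 1.63²·1618558/6375 = 674.564

t(8,3)=4.226 V=674.564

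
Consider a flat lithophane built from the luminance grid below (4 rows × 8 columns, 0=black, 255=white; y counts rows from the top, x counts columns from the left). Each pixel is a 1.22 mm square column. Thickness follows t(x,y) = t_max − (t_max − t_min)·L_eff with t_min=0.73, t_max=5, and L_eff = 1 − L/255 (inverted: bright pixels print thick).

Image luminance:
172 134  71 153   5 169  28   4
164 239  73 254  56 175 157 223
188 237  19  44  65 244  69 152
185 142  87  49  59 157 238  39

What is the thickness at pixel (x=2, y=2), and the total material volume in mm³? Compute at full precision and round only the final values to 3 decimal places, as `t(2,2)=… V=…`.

span = t_max - t_min = 5 - 0.73 = 4.270
L(2,2) = 19, L_eff = 1 - 19/255 = 0.925490 (inverted)
t(2,2) = 5 - 4.270·0.925490 = 1.048
Σt over all 4·8 pixels = 2325457/25500 ≈ 91.1943922
V = pitch²·Σt = 1.22²·2325457/25500 = 135.734

t(2,2)=1.048 V=135.734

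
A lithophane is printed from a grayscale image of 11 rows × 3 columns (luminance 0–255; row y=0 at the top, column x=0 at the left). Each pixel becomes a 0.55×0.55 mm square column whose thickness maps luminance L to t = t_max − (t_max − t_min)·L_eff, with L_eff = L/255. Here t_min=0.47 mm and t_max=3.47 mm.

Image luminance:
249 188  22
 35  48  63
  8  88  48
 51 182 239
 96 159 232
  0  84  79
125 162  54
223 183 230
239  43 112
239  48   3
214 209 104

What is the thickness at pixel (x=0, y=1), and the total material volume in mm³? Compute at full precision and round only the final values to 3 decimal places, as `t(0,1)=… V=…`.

t(0,1)=3.058 V=20.194

span = t_max - t_min = 3.47 - 0.47 = 3.000
L(0,1) = 35, L_eff = 35/255 = 0.137255
t(0,1) = 3.47 - 3.000·0.137255 = 3.058
Σt over all 11·3 pixels = 113487/1700 ≈ 66.7570588
V = pitch²·Σt = 0.55²·113487/1700 = 20.194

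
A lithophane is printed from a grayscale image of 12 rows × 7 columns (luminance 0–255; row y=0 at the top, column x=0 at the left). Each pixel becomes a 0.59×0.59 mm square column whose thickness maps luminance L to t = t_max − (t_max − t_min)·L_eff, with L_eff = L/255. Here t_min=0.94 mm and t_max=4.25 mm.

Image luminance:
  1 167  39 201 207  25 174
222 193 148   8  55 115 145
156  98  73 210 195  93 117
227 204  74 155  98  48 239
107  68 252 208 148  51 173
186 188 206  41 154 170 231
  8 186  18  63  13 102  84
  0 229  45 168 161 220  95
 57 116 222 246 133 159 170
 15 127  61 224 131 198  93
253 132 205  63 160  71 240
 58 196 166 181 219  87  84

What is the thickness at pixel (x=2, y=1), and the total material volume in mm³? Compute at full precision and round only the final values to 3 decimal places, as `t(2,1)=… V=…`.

t(2,1)=2.329 V=73.082

span = t_max - t_min = 4.25 - 0.94 = 3.310
L(2,1) = 148, L_eff = 148/255 = 0.580392
t(2,1) = 4.25 - 3.310·0.580392 = 2.329
Σt over all 12·7 pixels = 5353601/25500 ≈ 209.9451373
V = pitch²·Σt = 0.59²·5353601/25500 = 73.082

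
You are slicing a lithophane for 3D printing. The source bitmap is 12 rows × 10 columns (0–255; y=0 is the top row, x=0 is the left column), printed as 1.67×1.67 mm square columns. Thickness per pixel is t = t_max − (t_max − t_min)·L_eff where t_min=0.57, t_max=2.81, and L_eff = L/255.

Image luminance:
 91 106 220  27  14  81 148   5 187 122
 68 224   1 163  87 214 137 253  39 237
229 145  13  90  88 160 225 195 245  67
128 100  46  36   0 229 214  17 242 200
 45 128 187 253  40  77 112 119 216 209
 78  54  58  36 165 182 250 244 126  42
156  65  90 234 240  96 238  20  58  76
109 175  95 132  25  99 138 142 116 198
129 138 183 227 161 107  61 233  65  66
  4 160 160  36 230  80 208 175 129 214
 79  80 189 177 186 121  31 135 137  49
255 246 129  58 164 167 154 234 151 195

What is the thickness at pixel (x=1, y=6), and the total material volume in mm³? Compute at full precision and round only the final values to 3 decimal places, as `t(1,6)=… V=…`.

span = t_max - t_min = 2.81 - 0.57 = 2.240
L(1,6) = 65, L_eff = 65/255 = 0.254902
t(1,6) = 2.81 - 2.240·0.254902 = 2.239
Σt over all 12·10 pixels = 1258186/6375 ≈ 197.3625098
V = pitch²·Σt = 1.67²·1258186/6375 = 550.424

t(1,6)=2.239 V=550.424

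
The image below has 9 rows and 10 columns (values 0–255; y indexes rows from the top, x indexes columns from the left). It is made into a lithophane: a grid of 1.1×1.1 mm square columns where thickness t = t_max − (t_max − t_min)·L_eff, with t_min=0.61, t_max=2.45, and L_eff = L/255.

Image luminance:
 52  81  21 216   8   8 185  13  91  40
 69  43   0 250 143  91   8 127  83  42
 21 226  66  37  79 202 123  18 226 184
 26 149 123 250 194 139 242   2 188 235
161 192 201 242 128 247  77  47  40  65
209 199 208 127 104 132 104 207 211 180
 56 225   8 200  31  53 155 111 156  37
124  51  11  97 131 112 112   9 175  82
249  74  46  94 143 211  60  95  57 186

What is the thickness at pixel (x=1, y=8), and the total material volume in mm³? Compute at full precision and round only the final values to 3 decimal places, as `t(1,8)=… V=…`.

span = t_max - t_min = 2.45 - 0.61 = 1.840
L(1,8) = 74, L_eff = 74/255 = 0.290196
t(1,8) = 2.45 - 1.840·0.290196 = 1.916
Σt over all 9·10 pixels = 614113/4250 ≈ 144.4971765
V = pitch²·Σt = 1.1²·614113/4250 = 174.842

t(1,8)=1.916 V=174.842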